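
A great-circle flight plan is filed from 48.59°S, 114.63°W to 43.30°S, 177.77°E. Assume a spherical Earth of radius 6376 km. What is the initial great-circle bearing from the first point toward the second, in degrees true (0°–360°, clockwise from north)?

249.9°

θ = atan2( sin Δλ·cos φ₂ ,  cos φ₁ sin φ₂ − sin φ₁ cos φ₂ cos Δλ )
  = atan2(-0.6729, -0.2456) = 249.95°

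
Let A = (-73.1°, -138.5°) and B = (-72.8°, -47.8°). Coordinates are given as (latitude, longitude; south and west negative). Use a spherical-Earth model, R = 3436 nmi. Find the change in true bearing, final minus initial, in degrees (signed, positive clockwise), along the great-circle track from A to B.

At departure: θ₁ = atan2(sin Δλ cos φ₂, cos φ₁ sin φ₂ − sin φ₁ cos φ₂ cos Δλ) = 133.56°
At arrival: θ₂ = atan2(sin Δλ cos φ₁, −cos φ₂ sin φ₁ + sin φ₂ cos φ₁ cos Δλ) = 45.43°
Δθ = θ₂ − θ₁ = -88.1°

-88.1°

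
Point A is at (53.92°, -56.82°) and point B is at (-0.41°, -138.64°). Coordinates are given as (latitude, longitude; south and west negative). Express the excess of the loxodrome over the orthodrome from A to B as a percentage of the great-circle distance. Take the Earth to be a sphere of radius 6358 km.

2.4%

Great circle: σ = 1.4927 rad → d_gc = Rσ = 9490.6 km
Rhumb: Δφ = -0.9482, Δλ = -1.4280, Δψ = -1.1290, q = Δφ/Δψ = 0.8399 → d_rh = R√(Δφ²+q²Δλ²) = 9721.3 km
Excess = (9721.3 − 9490.6) / 9490.6 = 230.7 / 9490.6 = 2.43% ≈ 2.4%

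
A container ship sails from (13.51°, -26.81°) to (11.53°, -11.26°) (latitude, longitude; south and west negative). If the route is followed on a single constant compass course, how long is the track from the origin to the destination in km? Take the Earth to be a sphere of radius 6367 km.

Δψ = ln[tan(π/4+φ₂/2)/tan(π/4+φ₁/2)] = -0.0354;  Δφ = -0.0346 rad,  Δλ = +0.2714 rad
q = Δφ/Δψ = 0.9762
d = R·√(Δφ² + q²Δλ²) = 6367·0.26717 = 1701 km

1701 km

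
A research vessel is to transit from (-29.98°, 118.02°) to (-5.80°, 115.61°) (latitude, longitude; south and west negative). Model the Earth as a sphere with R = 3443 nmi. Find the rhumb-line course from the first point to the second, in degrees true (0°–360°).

Δψ = ln[tan(π/4+φ₂/2)/tan(π/4+φ₁/2)] = +0.4475
Δλ = -0.0421 rad (taken the short way round)
course = atan2(Δλ, Δψ) = 354.63°

354.6°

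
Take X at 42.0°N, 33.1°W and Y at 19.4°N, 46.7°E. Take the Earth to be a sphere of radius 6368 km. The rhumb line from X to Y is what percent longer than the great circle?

2.6%

Great circle: σ = 1.2171 rad → d_gc = Rσ = 7750.4 km
Rhumb: Δφ = -0.3944, Δλ = +1.3928, Δψ = -0.4639, q = Δφ/Δψ = 0.8503 → d_rh = R√(Δφ²+q²Δλ²) = 7948.4 km
Excess = (7948.4 − 7750.4) / 7750.4 = 198.0 / 7750.4 = 2.555% ≈ 2.6%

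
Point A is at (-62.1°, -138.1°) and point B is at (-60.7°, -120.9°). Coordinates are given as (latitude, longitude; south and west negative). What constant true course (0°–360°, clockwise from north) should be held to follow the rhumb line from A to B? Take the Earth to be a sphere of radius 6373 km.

Meridional parts: M(φ₁)=-1.3927, M(φ₂)=-1.3417 → ΔM = +0.0511;  Δλ = +0.3002 rad
tan C = Δλ / ΔM = +5.8799 → C = 80.35°

80.3°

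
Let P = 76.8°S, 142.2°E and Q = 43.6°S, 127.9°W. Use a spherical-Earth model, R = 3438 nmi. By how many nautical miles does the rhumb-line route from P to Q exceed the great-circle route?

Great circle: cos σ = sin φ₁ sin φ₂ + cos φ₁ cos φ₂ cos Δλ,  σ = 0.8343 rad → d_gc = 2868.4 nmi
Rhumb line: Δψ = +1.3095, q = Δφ/Δψ = 0.4425, d_rh = R√(Δφ²+q²Δλ²) = 3109.1 nmi
Excess = 3109.1 − 2868.4 = 240.7 ≈ 241 nmi

241 nmi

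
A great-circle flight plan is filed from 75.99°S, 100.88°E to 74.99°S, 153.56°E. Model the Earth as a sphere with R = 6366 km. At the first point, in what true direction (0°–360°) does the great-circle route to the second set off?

N = sin Δλ·cos φ₂ = +0.2060;  D = cos φ₁ sin φ₂ − sin φ₁ cos φ₂ cos Δλ = -0.0815
initial course = atan2(N, D) = 111.59°

111.6°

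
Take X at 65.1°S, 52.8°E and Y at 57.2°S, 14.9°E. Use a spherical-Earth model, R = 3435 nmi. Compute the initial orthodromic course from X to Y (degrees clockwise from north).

275.8°

N = sin Δλ·cos φ₂ = -0.3328;  D = cos φ₁ sin φ₂ − sin φ₁ cos φ₂ cos Δλ = +0.0338
initial course = atan2(N, D) = 275.80°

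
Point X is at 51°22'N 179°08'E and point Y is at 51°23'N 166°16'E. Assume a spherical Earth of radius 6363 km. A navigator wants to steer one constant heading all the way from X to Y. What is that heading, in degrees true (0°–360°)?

Δψ = ln[tan(π/4+φ₂/2)/tan(π/4+φ₁/2)] = +0.0005
Δλ = -0.2246 rad (taken the short way round)
course = atan2(Δλ, Δψ) = 270.12°

270.1°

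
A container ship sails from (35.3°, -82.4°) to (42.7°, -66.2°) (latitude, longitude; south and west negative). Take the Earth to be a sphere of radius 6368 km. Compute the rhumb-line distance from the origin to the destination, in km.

Rhumb course C = atan2(Δλ, Δψ) with Δψ = ln[tan(π/4+φ₂/2)/tan(π/4+φ₁/2)] = +0.1665, Δλ = +0.2827 → C = 59.51°
d = R·|Δφ| / |cos C| = 6368·0.12915 / 0.50733 = 1621 km

1621 km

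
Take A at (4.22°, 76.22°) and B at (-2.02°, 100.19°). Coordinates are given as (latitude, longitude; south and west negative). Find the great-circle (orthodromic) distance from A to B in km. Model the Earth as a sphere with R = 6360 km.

2748 km

cos σ = sin φ₁ sin φ₂ + cos φ₁ cos φ₂ cos Δλ
      = sin(4.22°)sin(-2.02°) + cos(4.22°)cos(-2.02°)cos(23.97°) = 0.9081
σ = 24.753° → d = Rσ = 6360·0.43202 = 2748 km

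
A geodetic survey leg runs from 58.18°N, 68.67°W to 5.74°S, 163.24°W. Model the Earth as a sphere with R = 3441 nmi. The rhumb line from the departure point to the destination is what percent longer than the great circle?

3.5%

Great circle: σ = 1.6979 rad → d_gc = Rσ = 5842.5 nmi
Rhumb: Δφ = -1.1156, Δλ = -1.6506, Δψ = -1.3555, q = Δφ/Δψ = 0.8231 → d_rh = R√(Δφ²+q²Δλ²) = 6048.8 nmi
Excess = (6048.8 − 5842.5) / 5842.5 = 206.3 / 5842.5 = 3.53% ≈ 3.5%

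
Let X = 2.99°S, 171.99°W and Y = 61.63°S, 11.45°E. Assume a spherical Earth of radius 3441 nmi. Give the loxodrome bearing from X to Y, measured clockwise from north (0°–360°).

Meridional parts: M(φ₁)=-0.0522, M(φ₂)=-1.3753 → ΔM = -1.3231;  Δλ = -3.0816 rad
tan C = Δλ / ΔM = +2.3290 → C = 246.76°

246.8°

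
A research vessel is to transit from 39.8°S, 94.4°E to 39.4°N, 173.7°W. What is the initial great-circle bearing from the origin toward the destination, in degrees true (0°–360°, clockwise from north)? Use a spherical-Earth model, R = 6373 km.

θ = atan2( sin Δλ·cos φ₂ ,  cos φ₁ sin φ₂ − sin φ₁ cos φ₂ cos Δλ )
  = atan2(+0.7723, +0.4713) = 58.61°

58.6°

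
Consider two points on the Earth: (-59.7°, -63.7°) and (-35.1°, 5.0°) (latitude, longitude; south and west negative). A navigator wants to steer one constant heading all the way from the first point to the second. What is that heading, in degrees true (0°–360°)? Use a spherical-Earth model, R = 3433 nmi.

Δψ = ln[tan(π/4+φ₂/2)/tan(π/4+φ₁/2)] = +0.6516
Δλ = +1.1990 rad (taken the short way round)
course = atan2(Δλ, Δψ) = 61.48°

61.5°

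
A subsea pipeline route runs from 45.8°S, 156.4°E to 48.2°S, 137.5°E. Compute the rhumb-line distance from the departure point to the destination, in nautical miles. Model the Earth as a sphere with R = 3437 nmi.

786 nmi

Δψ = ln[tan(π/4+φ₂/2)/tan(π/4+φ₁/2)] = -0.0614;  Δφ = -0.0419 rad,  Δλ = -0.3299 rad
q = Δφ/Δψ = 0.6818
d = R·√(Δφ² + q²Δλ²) = 3437·0.22878 = 786 nmi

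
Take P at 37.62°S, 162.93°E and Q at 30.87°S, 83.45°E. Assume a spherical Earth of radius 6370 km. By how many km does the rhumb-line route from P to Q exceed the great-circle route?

Great circle: cos σ = sin φ₁ sin φ₂ + cos φ₁ cos φ₂ cos Δλ,  σ = 1.1182 rad → d_gc = 7122.7 km
Rhumb line: Δψ = +0.1427, q = Δφ/Δψ = 0.8257, d_rh = R√(Δφ²+q²Δλ²) = 7334.8 km
Excess = 7334.8 − 7122.7 = 212.1 ≈ 212 km

212 km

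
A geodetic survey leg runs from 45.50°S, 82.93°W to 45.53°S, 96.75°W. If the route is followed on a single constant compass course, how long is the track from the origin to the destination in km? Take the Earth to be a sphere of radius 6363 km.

1075 km

Δψ = ln[tan(π/4+φ₂/2)/tan(π/4+φ₁/2)] = -0.0007;  Δφ = -0.0005 rad,  Δλ = -0.2412 rad
q = Δφ/Δψ = 0.7007
d = R·√(Δφ² + q²Δλ²) = 6363·0.16902 = 1075 km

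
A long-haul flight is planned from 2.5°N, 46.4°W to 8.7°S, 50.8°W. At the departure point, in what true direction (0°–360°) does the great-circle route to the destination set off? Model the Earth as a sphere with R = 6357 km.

201.3°

θ = atan2( sin Δλ·cos φ₂ ,  cos φ₁ sin φ₂ − sin φ₁ cos φ₂ cos Δλ )
  = atan2(-0.0758, -0.1941) = 201.34°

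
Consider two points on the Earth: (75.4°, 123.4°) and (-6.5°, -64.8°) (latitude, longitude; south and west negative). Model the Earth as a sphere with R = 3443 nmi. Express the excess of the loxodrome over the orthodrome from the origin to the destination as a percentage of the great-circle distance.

26.0%

Great circle: σ = 1.9363 rad → d_gc = Rσ = 6666.7 nmi
Rhumb: Δφ = -1.4294, Δλ = +2.9985, Δψ = -2.1686, q = Δφ/Δψ = 0.6591 → d_rh = R√(Δφ²+q²Δλ²) = 8398.0 nmi
Excess = (8398.0 − 6666.7) / 6666.7 = 1731.3 / 6666.7 = 25.97% ≈ 26.0%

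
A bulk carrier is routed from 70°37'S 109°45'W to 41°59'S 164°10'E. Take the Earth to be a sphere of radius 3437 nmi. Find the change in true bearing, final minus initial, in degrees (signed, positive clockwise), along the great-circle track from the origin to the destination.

Initial bearing θ₁ = atan2(sin Δλ cos φ₂, cos φ₁ sin φ₂ − sin φ₁ cos φ₂ cos Δλ) = 256.79°
Final bearing θ₂ = (initial bearing from the destination back to the start) + 180° = 334.24°
Δθ = θ₂ − θ₁ = +77.4°

+77.4°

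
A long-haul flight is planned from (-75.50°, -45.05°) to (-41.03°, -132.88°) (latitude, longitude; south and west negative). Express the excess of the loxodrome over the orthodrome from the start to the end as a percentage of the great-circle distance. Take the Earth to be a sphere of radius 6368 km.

7.8%

Great circle: σ = 0.8728 rad → d_gc = Rσ = 5557.9 km
Rhumb: Δφ = +0.6016, Δλ = -1.5329, Δψ = +1.2753, q = Δφ/Δψ = 0.4717 → d_rh = R√(Δφ²+q²Δλ²) = 5990.2 km
Excess = (5990.2 − 5557.9) / 5557.9 = 432.3 / 5557.9 = 7.78% ≈ 7.8%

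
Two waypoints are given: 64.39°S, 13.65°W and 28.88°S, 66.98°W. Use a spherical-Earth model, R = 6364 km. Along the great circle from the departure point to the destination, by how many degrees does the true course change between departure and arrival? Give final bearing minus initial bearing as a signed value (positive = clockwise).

+41.9°

At departure: θ₁ = atan2(sin Δλ cos φ₂, cos φ₁ sin φ₂ − sin φ₁ cos φ₂ cos Δλ) = 290.51°
At arrival: θ₂ = atan2(sin Δλ cos φ₁, −cos φ₂ sin φ₁ + sin φ₂ cos φ₁ cos Δλ) = 332.46°
Δθ = θ₂ − θ₁ = +41.9°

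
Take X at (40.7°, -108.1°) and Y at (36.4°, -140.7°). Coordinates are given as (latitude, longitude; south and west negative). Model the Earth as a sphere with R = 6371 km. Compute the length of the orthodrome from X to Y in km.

Haversine: a = sin²(Δφ/2)+cos φ₁ cos φ₂ sin²(Δλ/2) = 0.04948;  σ = 2·atan2(√a,√(1−a))
σ = 25.704° → d = Rσ = 6371·0.44862 = 2858 km

2858 km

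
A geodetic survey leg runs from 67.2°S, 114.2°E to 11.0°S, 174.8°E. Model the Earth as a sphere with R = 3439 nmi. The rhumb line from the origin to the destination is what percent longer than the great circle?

2.3%

Great circle: σ = 1.1997 rad → d_gc = Rσ = 4125.8 nmi
Rhumb: Δφ = +0.9809, Δλ = +1.0577, Δψ = +1.4081, q = Δφ/Δψ = 0.6966 → d_rh = R√(Δφ²+q²Δλ²) = 4218.8 nmi
Excess = (4218.8 − 4125.8) / 4125.8 = 93.0 / 4125.8 = 2.254% ≈ 2.3%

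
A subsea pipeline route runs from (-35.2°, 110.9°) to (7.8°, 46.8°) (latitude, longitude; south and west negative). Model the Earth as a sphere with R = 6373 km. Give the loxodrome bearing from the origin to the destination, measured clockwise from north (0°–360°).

305.4°

Δψ = ln[tan(π/4+φ₂/2)/tan(π/4+φ₁/2)] = +0.7937
Δλ = -1.1188 rad (taken the short way round)
course = atan2(Δλ, Δψ) = 305.35°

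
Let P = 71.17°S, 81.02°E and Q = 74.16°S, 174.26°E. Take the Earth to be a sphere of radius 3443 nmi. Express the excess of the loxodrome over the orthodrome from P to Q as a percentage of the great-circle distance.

Great circle: σ = 0.4381 rad → d_gc = Rσ = 1508.4 nmi
Rhumb: Δφ = -0.0522, Δλ = +1.6273, Δψ = -0.1756, q = Δφ/Δψ = 0.2972 → d_rh = R√(Δφ²+q²Δλ²) = 1675.0 nmi
Excess = (1675.0 − 1508.4) / 1508.4 = 166.6 / 1508.4 = 11.04% ≈ 11.0%

11.0%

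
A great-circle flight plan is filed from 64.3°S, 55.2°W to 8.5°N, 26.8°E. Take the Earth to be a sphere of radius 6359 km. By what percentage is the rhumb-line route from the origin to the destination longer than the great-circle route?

2.9%

Great circle: σ = 1.6444 rad → d_gc = Rσ = 10456.5 km
Rhumb: Δφ = +1.2706, Δλ = +1.4312, Δψ = +1.6268, q = Δφ/Δψ = 0.7810 → d_rh = R√(Δφ²+q²Δλ²) = 10761.3 km
Excess = (10761.3 − 10456.5) / 10456.5 = 304.8 / 10456.5 = 2.91% ≈ 2.9%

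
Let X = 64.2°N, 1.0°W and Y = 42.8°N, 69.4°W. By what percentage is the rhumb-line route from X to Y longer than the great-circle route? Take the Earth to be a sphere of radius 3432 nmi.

4.2%

Great circle: σ = 0.7535 rad → d_gc = Rσ = 2586.1 nmi
Rhumb: Δφ = -0.3735, Δλ = -1.1938, Δψ = -0.6458, q = Δφ/Δψ = 0.5783 → d_rh = R√(Δφ²+q²Δλ²) = 2694.0 nmi
Excess = (2694.0 − 2586.1) / 2586.1 = 107.9 / 2586.1 = 4.17% ≈ 4.2%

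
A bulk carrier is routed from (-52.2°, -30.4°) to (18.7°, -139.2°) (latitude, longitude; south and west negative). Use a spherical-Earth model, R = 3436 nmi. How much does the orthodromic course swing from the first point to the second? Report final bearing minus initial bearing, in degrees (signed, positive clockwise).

At departure: θ₁ = atan2(sin Δλ cos φ₂, cos φ₁ sin φ₂ − sin φ₁ cos φ₂ cos Δλ) = 267.15°
At arrival: θ₂ = atan2(sin Δλ cos φ₁, −cos φ₂ sin φ₁ + sin φ₂ cos φ₁ cos Δλ) = 319.74°
Δθ = θ₂ − θ₁ = +52.6°

+52.6°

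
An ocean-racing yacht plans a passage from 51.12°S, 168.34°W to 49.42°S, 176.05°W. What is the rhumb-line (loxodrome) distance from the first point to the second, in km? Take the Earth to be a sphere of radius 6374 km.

580 km

Rhumb course C = atan2(Δλ, Δψ) with Δψ = ln[tan(π/4+φ₂/2)/tan(π/4+φ₁/2)] = +0.0464, Δλ = -0.1346 → C = 289.04°
d = R·|Δφ| / |cos C| = 6374·0.02967 / 0.32615 = 580 km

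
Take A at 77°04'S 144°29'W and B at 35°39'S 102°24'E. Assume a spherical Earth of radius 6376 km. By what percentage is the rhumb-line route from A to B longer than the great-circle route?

13.2%

Great circle: σ = 1.0511 rad → d_gc = Rσ = 6701.6 km
Rhumb: Δφ = +0.7229, Δλ = -1.9743, Δψ = +1.5106, q = Δφ/Δψ = 0.4785 → d_rh = R√(Δφ²+q²Δλ²) = 7584.7 km
Excess = (7584.7 − 6701.6) / 6701.6 = 883.1 / 6701.6 = 13.18% ≈ 13.2%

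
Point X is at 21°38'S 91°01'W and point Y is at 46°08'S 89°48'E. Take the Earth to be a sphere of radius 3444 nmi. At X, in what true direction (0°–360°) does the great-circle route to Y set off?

180.6°

N = sin Δλ·cos φ₂ = -0.0099;  D = cos φ₁ sin φ₂ − sin φ₁ cos φ₂ cos Δλ = -0.9256
initial course = atan2(N, D) = 180.61°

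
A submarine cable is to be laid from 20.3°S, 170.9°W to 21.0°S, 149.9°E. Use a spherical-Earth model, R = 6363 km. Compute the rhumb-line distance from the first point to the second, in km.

4074 km

Δψ = ln[tan(π/4+φ₂/2)/tan(π/4+φ₁/2)] = -0.0131;  Δφ = -0.0122 rad,  Δλ = -0.6842 rad
q = Δφ/Δψ = 0.9357
d = R·√(Δφ² + q²Δλ²) = 6363·0.64032 = 4074 km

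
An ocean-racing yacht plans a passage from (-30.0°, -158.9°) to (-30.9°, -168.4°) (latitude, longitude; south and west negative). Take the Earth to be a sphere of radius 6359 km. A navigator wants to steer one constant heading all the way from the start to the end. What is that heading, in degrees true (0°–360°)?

Meridional parts: M(φ₁)=-0.5493, M(φ₂)=-0.5675 → ΔM = -0.0182;  Δλ = -0.1658 rad
tan C = Δλ / ΔM = +9.0995 → C = 263.73°

263.7°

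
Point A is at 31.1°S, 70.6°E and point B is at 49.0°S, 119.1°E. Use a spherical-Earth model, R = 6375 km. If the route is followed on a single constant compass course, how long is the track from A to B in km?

4549 km

Δψ = ln[tan(π/4+φ₂/2)/tan(π/4+φ₁/2)] = -0.4122;  Δφ = -0.3124 rad,  Δλ = +0.8465 rad
q = Δφ/Δψ = 0.7579
d = R·√(Δφ² + q²Δλ²) = 6375·0.71358 = 4549 km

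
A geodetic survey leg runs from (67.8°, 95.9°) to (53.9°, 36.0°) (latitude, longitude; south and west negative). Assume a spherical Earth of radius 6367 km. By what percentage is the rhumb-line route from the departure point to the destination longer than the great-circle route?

3.6%

Great circle: σ = 0.5360 rad → d_gc = Rσ = 3412.9 km
Rhumb: Δφ = -0.2426, Δλ = -1.0455, Δψ = -0.5074, q = Δφ/Δψ = 0.4781 → d_rh = R√(Δφ²+q²Δλ²) = 3537.3 km
Excess = (3537.3 − 3412.9) / 3412.9 = 124.4 / 3412.9 = 3.64% ≈ 3.6%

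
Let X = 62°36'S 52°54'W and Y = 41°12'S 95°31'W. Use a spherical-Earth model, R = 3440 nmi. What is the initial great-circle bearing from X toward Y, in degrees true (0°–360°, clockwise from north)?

θ = atan2( sin Δλ·cos φ₂ ,  cos φ₁ sin φ₂ − sin φ₁ cos φ₂ cos Δλ )
  = atan2(-0.5095, +0.1885) = 290.30°

290.3°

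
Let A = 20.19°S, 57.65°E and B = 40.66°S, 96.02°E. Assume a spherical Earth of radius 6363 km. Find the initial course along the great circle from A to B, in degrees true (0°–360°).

N = sin Δλ·cos φ₂ = +0.4709;  D = cos φ₁ sin φ₂ − sin φ₁ cos φ₂ cos Δλ = -0.4063
initial course = atan2(N, D) = 130.79°

130.8°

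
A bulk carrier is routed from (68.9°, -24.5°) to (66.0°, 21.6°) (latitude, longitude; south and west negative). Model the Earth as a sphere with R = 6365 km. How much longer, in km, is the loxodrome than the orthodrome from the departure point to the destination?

Great circle: cos σ = sin φ₁ sin φ₂ + cos φ₁ cos φ₂ cos Δλ,  σ = 0.3051 rad → d_gc = 1941.8 km
Rhumb line: Δψ = -0.1322, q = Δφ/Δψ = 0.3830, d_rh = R√(Δφ²+q²Δλ²) = 1987.6 km
Excess = 1987.6 − 1941.8 = 45.8 ≈ 46 km

46 km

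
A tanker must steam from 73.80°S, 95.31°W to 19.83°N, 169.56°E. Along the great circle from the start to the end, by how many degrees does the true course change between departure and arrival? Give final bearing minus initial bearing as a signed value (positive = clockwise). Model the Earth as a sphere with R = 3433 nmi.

At departure: θ₁ = atan2(sin Δλ cos φ₂, cos φ₁ sin φ₂ − sin φ₁ cos φ₂ cos Δλ) = 270.85°
At arrival: θ₂ = atan2(sin Δλ cos φ₁, −cos φ₂ sin φ₁ + sin φ₂ cos φ₁ cos Δλ) = 342.75°
Δθ = θ₂ − θ₁ = +71.9°

+71.9°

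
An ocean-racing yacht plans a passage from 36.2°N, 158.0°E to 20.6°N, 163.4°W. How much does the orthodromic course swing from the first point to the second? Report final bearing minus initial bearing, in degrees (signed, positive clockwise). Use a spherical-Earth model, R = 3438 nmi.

Initial bearing θ₁ = atan2(sin Δλ cos φ₂, cos φ₁ sin φ₂ − sin φ₁ cos φ₂ cos Δλ) = 104.23°
Final bearing θ₂ = (initial bearing from the destination back to the start) + 180° = 123.32°
Δθ = θ₂ − θ₁ = +19.1°

+19.1°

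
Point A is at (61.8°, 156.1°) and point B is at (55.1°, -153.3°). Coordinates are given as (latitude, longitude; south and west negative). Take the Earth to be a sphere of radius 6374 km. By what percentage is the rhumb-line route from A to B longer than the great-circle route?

2.5%

Great circle: σ = 0.4637 rad → d_gc = Rσ = 2955.49 km
Rhumb: Δφ = -0.1169, Δλ = +0.8831, Δψ = -0.2243, q = Δφ/Δψ = 0.5214 → d_rh = R√(Δφ²+q²Δλ²) = 3027.95 km
Excess = (3027.95 − 2955.49) / 2955.49 = 72.46 / 2955.49 = 2.452% ≈ 2.5%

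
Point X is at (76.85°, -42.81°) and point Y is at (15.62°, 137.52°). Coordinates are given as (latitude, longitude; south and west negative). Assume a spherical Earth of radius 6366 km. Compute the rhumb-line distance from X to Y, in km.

13207 km

Δψ = ln[tan(π/4+φ₂/2)/tan(π/4+φ₁/2)] = -1.8845;  Δφ = -1.0687 rad,  Δλ = -3.1358 rad
q = Δφ/Δψ = 0.5671
d = R·√(Δφ² + q²Δλ²) = 6366·2.07469 = 13207 km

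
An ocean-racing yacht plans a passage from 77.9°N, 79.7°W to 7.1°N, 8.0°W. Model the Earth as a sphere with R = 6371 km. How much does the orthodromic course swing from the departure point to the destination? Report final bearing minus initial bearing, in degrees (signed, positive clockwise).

At departure: θ₁ = atan2(sin Δλ cos φ₂, cos φ₁ sin φ₂ − sin φ₁ cos φ₂ cos Δλ) = 106.48°
At arrival: θ₂ = atan2(sin Δλ cos φ₁, −cos φ₂ sin φ₁ + sin φ₂ cos φ₁ cos Δλ) = 168.31°
Δθ = θ₂ − θ₁ = +61.8°

+61.8°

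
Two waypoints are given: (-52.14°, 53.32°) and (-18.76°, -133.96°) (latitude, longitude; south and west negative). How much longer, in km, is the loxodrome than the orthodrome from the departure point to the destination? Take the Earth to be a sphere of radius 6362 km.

3530 km

Great circle: cos σ = sin φ₁ sin φ₂ + cos φ₁ cos φ₂ cos Δλ,  σ = 1.8992 rad → d_gc = 12082.7 km
Rhumb line: Δψ = +0.7367, q = Δφ/Δψ = 0.7908, d_rh = R√(Δφ²+q²Δλ²) = 15612.9 km
Excess = 15612.9 − 12082.7 = 3530.2 ≈ 3530 km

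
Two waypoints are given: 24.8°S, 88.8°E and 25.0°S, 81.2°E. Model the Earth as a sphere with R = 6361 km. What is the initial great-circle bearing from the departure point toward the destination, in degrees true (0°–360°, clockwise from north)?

N = sin Δλ·cos φ₂ = -0.1199;  D = cos φ₁ sin φ₂ − sin φ₁ cos φ₂ cos Δλ = -0.0068
initial course = atan2(N, D) = 266.74°

266.7°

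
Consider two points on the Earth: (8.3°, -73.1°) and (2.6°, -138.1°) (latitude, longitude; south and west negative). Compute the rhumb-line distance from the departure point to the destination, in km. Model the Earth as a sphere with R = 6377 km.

7227 km

Rhumb course C = atan2(Δλ, Δψ) with Δψ = ln[tan(π/4+φ₂/2)/tan(π/4+φ₁/2)] = -0.1000, Δλ = -1.1345 → C = 264.96°
d = R·|Δφ| / |cos C| = 6377·0.09948 / 0.08779 = 7227 km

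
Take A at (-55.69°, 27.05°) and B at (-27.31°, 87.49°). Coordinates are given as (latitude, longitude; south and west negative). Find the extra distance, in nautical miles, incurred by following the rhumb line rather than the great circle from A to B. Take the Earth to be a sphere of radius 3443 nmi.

Great circle: cos σ = sin φ₁ sin φ₂ + cos φ₁ cos φ₂ cos Δλ,  σ = 0.8943 rad → d_gc = 3079.1 nmi
Rhumb line: Δψ = +0.6796, q = Δφ/Δψ = 0.7288, d_rh = R√(Δφ²+q²Δλ²) = 3148.9 nmi
Excess = 3148.9 − 3079.1 = 69.8 ≈ 70 nmi

70 nmi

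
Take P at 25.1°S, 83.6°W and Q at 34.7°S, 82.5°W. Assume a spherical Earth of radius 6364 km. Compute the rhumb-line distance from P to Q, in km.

1072 km

Δψ = ln[tan(π/4+φ₂/2)/tan(π/4+φ₁/2)] = -0.1937;  Δφ = -0.1676 rad,  Δλ = +0.0192 rad
q = Δφ/Δψ = 0.8652
d = R·√(Δφ² + q²Δλ²) = 6364·0.16837 = 1072 km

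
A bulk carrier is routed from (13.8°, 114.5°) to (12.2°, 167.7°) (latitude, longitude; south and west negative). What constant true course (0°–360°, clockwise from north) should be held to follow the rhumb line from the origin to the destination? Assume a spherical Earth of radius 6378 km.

Δψ = ln[tan(π/4+φ₂/2)/tan(π/4+φ₁/2)] = -0.0287
Δλ = +0.9285 rad (taken the short way round)
course = atan2(Δλ, Δψ) = 91.77°

91.8°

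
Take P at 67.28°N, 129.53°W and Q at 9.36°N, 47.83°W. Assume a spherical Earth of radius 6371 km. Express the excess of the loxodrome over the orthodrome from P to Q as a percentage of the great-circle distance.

4.2%

Great circle: σ = 1.3643 rad → d_gc = Rσ = 8692.0 km
Rhumb: Δφ = -1.0109, Δλ = +1.4259, Δψ = -1.4408, q = Δφ/Δψ = 0.7016 → d_rh = R√(Δφ²+q²Δλ²) = 9061.2 km
Excess = (9061.2 − 8692.0) / 8692.0 = 369.2 / 8692.0 = 4.248% ≈ 4.2%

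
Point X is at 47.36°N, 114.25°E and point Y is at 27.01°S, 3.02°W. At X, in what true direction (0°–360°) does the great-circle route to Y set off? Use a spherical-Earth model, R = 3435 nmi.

269.5°

N = sin Δλ·cos φ₂ = -0.7919;  D = cos φ₁ sin φ₂ − sin φ₁ cos φ₂ cos Δλ = -0.0073
initial course = atan2(N, D) = 269.47°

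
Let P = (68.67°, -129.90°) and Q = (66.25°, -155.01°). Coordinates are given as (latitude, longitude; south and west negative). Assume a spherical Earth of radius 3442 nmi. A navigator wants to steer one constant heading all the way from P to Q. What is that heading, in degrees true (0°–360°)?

255.9°

Δψ = ln[tan(π/4+φ₂/2)/tan(π/4+φ₁/2)] = -0.1103
Δλ = -0.4383 rad (taken the short way round)
course = atan2(Δλ, Δψ) = 255.87°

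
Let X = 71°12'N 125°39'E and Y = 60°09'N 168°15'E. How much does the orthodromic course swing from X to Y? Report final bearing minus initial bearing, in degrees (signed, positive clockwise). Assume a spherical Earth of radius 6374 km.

+39.3°

Initial bearing θ₁ = atan2(sin Δλ cos φ₂, cos φ₁ sin φ₂ − sin φ₁ cos φ₂ cos Δλ) = 101.30°
Final bearing θ₂ = (initial bearing from the destination back to the start) + 180° = 140.59°
Δθ = θ₂ − θ₁ = +39.3°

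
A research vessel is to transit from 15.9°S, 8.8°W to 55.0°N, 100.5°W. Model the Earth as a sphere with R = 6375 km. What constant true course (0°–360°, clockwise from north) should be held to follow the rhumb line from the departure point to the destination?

Δψ = ln[tan(π/4+φ₂/2)/tan(π/4+φ₁/2)] = +1.4354
Δλ = -1.6005 rad (taken the short way round)
course = atan2(Δλ, Δψ) = 311.89°

311.9°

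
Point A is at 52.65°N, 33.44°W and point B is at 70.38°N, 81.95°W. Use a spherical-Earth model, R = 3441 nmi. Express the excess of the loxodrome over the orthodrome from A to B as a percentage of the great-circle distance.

Great circle: σ = 0.4870 rad → d_gc = Rσ = 1675.7 nmi
Rhumb: Δφ = +0.3094, Δλ = -0.8467, Δψ = +0.6703, q = Δφ/Δψ = 0.4617 → d_rh = R√(Δφ²+q²Δλ²) = 1715.5 nmi
Excess = (1715.5 − 1675.7) / 1675.7 = 39.8 / 1675.7 = 2.38% ≈ 2.4%

2.4%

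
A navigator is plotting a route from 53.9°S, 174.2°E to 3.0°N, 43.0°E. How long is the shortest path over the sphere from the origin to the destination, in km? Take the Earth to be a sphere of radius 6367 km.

12830 km

cos σ = sin φ₁ sin φ₂ + cos φ₁ cos φ₂ cos Δλ
      = sin(-53.90°)sin(3.00°) + cos(-53.90°)cos(3.00°)cos(-131.20°) = -0.4299
σ = 115.458° → d = Rσ = 6367·2.01513 = 12830 km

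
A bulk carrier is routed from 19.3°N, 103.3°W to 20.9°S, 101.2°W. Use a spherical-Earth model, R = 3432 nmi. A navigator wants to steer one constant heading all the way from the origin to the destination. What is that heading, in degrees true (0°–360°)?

177.1°

Δψ = ln[tan(π/4+φ₂/2)/tan(π/4+φ₁/2)] = -0.7165
Δλ = +0.0367 rad (taken the short way round)
course = atan2(Δλ, Δψ) = 177.07°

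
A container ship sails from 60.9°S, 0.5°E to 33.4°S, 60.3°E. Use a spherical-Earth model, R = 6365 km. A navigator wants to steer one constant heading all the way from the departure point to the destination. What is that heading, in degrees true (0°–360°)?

Meridional parts: M(φ₁)=-1.3488, M(φ₂)=-0.6191 → ΔM = +0.7297;  Δλ = +1.0437 rad
tan C = Δλ / ΔM = +1.4302 → C = 55.04°

55.0°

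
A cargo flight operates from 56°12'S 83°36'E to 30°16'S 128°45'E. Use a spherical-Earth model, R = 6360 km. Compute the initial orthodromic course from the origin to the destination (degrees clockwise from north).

θ = atan2( sin Δλ·cos φ₂ ,  cos φ₁ sin φ₂ − sin φ₁ cos φ₂ cos Δλ )
  = atan2(+0.6123, +0.2258) = 69.76°

69.8°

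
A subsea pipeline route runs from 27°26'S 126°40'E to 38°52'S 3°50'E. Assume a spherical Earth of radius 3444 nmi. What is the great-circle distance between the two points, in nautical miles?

Haversine: a = sin²(Δφ/2)+cos φ₁ cos φ₂ sin²(Δλ/2) = 0.54279;  σ = 2·atan2(√a,√(1−a))
σ = 94.910° → d = Rσ = 3444·1.65648 = 5705 nmi

5705 nmi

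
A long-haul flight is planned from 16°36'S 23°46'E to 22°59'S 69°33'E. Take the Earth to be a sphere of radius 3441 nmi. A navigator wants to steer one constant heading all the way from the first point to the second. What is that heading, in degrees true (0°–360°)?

98.4°

Meridional parts: M(φ₁)=-0.2939, M(φ₂)=-0.4123 → ΔM = -0.1185;  Δλ = +0.7991 rad
tan C = Δλ / ΔM = -6.7443 → C = 98.43°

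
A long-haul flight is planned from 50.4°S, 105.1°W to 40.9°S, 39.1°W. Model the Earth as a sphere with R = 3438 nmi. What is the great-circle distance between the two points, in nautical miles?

Haversine: a = sin²(Δφ/2)+cos φ₁ cos φ₂ sin²(Δλ/2) = 0.14977;  σ = 2·atan2(√a,√(1−a))
σ = 45.537° → d = Rσ = 3438·0.79477 = 2732 nmi

2732 nmi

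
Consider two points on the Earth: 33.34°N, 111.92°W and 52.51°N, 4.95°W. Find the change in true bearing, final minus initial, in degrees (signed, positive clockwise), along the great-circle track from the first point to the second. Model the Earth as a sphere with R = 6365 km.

+86.0°

At departure: θ₁ = atan2(sin Δλ cos φ₂, cos φ₁ sin φ₂ − sin φ₁ cos φ₂ cos Δλ) = 37.43°
At arrival: θ₂ = atan2(sin Δλ cos φ₁, −cos φ₂ sin φ₁ + sin φ₂ cos φ₁ cos Δλ) = 123.46°
Δθ = θ₂ − θ₁ = +86.0°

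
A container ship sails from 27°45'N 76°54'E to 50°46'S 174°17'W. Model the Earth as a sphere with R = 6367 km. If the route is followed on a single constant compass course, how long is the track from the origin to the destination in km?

13874 km

Rhumb course C = atan2(Δλ, Δψ) with Δψ = ln[tan(π/4+φ₂/2)/tan(π/4+φ₁/2)] = -1.5361, Δλ = +1.8992 → C = 128.97°
d = R·|Δφ| / |cos C| = 6367·1.37037 / 0.62887 = 13874 km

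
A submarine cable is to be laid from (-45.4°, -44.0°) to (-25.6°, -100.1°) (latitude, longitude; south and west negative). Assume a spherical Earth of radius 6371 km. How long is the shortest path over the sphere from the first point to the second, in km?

5408 km

cos σ = sin φ₁ sin φ₂ + cos φ₁ cos φ₂ cos Δλ
      = sin(-45.40°)sin(-25.60°) + cos(-45.40°)cos(-25.60°)cos(-56.10°) = 0.6608
σ = 48.636° → d = Rσ = 6371·0.84887 = 5408 km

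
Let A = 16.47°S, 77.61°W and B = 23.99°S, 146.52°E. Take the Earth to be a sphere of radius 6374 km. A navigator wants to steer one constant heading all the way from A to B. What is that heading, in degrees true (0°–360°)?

Meridional parts: M(φ₁)=-0.2915, M(φ₂)=-0.4315 → ΔM = -0.1400;  Δλ = -2.3714 rad
tan C = Δλ / ΔM = +16.9378 → C = 266.62°

266.6°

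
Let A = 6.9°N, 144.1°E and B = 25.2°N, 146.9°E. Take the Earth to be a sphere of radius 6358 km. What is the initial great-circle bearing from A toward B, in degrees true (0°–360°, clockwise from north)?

θ = atan2( sin Δλ·cos φ₂ ,  cos φ₁ sin φ₂ − sin φ₁ cos φ₂ cos Δλ )
  = atan2(+0.0442, +0.3141) = 8.01°

8.0°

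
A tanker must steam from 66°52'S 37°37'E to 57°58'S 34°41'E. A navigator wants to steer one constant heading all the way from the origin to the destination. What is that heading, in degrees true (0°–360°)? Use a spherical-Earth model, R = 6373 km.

Δψ = ln[tan(π/4+φ₂/2)/tan(π/4+φ₁/2)] = +0.3383
Δλ = -0.0512 rad (taken the short way round)
course = atan2(Δλ, Δψ) = 351.40°

351.4°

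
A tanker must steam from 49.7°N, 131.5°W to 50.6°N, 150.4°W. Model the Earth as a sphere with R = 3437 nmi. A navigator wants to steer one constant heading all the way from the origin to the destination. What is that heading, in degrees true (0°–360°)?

274.3°

Δψ = ln[tan(π/4+φ₂/2)/tan(π/4+φ₁/2)] = +0.0245
Δλ = -0.3299 rad (taken the short way round)
course = atan2(Δλ, Δψ) = 274.25°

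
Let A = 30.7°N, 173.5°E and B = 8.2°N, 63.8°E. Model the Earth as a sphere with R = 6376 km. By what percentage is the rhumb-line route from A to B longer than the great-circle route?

2.6%

Great circle: σ = 1.7865 rad → d_gc = Rσ = 11391.0 km
Rhumb: Δφ = -0.3927, Δλ = -1.9146, Δψ = -0.4199, q = Δφ/Δψ = 0.9353 → d_rh = R√(Δφ²+q²Δλ²) = 11689.4 km
Excess = (11689.4 − 11391.0) / 11391.0 = 298.4 / 11391.0 = 2.62% ≈ 2.6%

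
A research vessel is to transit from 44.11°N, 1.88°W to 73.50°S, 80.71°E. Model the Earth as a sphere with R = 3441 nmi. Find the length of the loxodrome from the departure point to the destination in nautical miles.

7950 nmi

Δψ = ln[tan(π/4+φ₂/2)/tan(π/4+φ₁/2)] = -2.7906;  Δφ = -2.0527 rad,  Δλ = +1.4415 rad
q = Δφ/Δψ = 0.7356
d = R·√(Δφ² + q²Δλ²) = 3441·2.31035 = 7950 nmi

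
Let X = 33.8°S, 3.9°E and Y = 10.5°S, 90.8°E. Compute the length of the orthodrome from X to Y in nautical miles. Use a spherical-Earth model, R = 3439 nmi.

cos σ = sin φ₁ sin φ₂ + cos φ₁ cos φ₂ cos Δλ
      = sin(-33.80°)sin(-10.50°) + cos(-33.80°)cos(-10.50°)cos(86.90°) = 0.1456
σ = 81.630° → d = Rσ = 3439·1.42471 = 4900 nmi

4900 nmi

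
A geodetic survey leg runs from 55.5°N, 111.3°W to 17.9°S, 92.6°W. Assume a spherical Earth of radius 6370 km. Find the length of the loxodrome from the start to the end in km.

Δψ = ln[tan(π/4+φ₂/2)/tan(π/4+φ₁/2)] = -1.4872;  Δφ = -1.2811 rad,  Δλ = +0.3264 rad
q = Δφ/Δψ = 0.8614
d = R·√(Δφ² + q²Δλ²) = 6370·1.31156 = 8355 km

8355 km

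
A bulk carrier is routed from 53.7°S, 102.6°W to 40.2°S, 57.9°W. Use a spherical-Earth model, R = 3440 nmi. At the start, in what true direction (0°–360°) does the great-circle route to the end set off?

84.1°

N = sin Δλ·cos φ₂ = +0.5373;  D = cos φ₁ sin φ₂ − sin φ₁ cos φ₂ cos Δλ = +0.0554
initial course = atan2(N, D) = 84.11°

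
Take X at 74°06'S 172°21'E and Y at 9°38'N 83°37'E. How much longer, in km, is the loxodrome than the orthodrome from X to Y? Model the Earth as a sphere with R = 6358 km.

498 km

Great circle: cos σ = sin φ₁ sin φ₂ + cos φ₁ cos φ₂ cos Δλ,  σ = 1.7264 rad → d_gc = 10976.4 km
Rhumb line: Δψ = +2.1375, q = Δφ/Δψ = 0.6837, d_rh = R√(Δφ²+q²Δλ²) = 11474.2 km
Excess = 11474.2 − 10976.4 = 497.8 ≈ 498 km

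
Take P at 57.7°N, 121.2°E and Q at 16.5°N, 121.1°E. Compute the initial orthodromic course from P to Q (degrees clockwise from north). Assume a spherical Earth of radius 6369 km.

180.1°

N = sin Δλ·cos φ₂ = -0.0017;  D = cos φ₁ sin φ₂ − sin φ₁ cos φ₂ cos Δλ = -0.6587
initial course = atan2(N, D) = 180.15°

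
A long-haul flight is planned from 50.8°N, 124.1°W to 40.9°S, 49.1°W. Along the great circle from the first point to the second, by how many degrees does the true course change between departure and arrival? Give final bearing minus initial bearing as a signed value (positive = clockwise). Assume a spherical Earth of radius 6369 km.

At departure: θ₁ = atan2(sin Δλ cos φ₂, cos φ₁ sin φ₂ − sin φ₁ cos φ₂ cos Δλ) = 127.76°
At arrival: θ₂ = atan2(sin Δλ cos φ₁, −cos φ₂ sin φ₁ + sin φ₂ cos φ₁ cos Δλ) = 138.62°
Δθ = θ₂ − θ₁ = +10.9°

+10.9°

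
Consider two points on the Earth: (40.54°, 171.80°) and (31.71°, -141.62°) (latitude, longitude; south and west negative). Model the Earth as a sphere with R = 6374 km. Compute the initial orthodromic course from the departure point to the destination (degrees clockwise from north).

N = sin Δλ·cos φ₂ = +0.6179;  D = cos φ₁ sin φ₂ − sin φ₁ cos φ₂ cos Δλ = +0.0194
initial course = atan2(N, D) = 88.20°

88.2°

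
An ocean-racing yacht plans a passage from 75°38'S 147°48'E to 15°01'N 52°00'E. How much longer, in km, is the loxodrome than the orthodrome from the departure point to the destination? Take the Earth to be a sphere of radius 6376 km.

Great circle: cos σ = sin φ₁ sin φ₂ + cos φ₁ cos φ₂ cos Δλ,  σ = 1.8496 rad → d_gc = 11793.1 km
Rhumb line: Δψ = +2.3363, q = Δφ/Δψ = 0.6772, d_rh = R√(Δφ²+q²Δλ²) = 12404.9 km
Excess = 12404.9 − 11793.1 = 611.8 ≈ 612 km

612 km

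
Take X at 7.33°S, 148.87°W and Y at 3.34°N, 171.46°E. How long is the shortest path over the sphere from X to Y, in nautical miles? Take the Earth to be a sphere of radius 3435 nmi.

2458 nmi

cos σ = sin φ₁ sin φ₂ + cos φ₁ cos φ₂ cos Δλ
      = sin(-7.33°)sin(3.34°) + cos(-7.33°)cos(3.34°)cos(-39.67°) = 0.7547
σ = 41.000° → d = Rσ = 3435·0.71558 = 2458 nmi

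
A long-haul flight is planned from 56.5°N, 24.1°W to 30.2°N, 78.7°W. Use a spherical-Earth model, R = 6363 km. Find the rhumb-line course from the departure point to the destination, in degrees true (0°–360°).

Δψ = ln[tan(π/4+φ₂/2)/tan(π/4+φ₁/2)] = -0.6474
Δλ = -0.9529 rad (taken the short way round)
course = atan2(Δλ, Δψ) = 235.81°

235.8°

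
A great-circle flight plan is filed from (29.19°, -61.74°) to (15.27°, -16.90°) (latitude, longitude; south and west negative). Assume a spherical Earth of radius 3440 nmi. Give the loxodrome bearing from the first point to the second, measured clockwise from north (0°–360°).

Meridional parts: M(φ₁)=+0.5330, M(φ₂)=+0.2697 → ΔM = -0.2633;  Δλ = +0.7826 rad
tan C = Δλ / ΔM = -2.9720 → C = 108.60°

108.6°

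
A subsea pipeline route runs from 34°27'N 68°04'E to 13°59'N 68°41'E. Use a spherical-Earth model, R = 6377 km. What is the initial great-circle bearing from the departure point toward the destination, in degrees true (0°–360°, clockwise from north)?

θ = atan2( sin Δλ·cos φ₂ ,  cos φ₁ sin φ₂ − sin φ₁ cos φ₂ cos Δλ )
  = atan2(+0.0104, -0.3496) = 178.29°

178.3°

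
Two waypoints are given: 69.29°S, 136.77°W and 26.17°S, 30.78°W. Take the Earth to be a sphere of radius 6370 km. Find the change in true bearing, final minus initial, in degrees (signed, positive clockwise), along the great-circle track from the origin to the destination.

-93.1°

Initial bearing θ₁ = atan2(sin Δλ cos φ₂, cos φ₁ sin φ₂ − sin φ₁ cos φ₂ cos Δλ) = 114.17°
Final bearing θ₂ = (initial bearing from the destination back to the start) + 180° = 21.07°
Δθ = θ₂ − θ₁ = -93.1°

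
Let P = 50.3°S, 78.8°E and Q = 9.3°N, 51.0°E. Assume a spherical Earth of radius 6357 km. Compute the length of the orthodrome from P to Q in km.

cos σ = sin φ₁ sin φ₂ + cos φ₁ cos φ₂ cos Δλ
      = sin(-50.30°)sin(9.30°) + cos(-50.30°)cos(9.30°)cos(-27.80°) = 0.4333
σ = 64.324° → d = Rσ = 6357·1.12267 = 7137 km

7137 km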